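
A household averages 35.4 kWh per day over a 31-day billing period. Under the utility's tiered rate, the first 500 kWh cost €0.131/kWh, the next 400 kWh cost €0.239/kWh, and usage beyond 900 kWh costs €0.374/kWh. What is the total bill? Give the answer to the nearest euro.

€235

Usage = 35.4 kWh/day × 31 days = 1097.4 kWh
First 500 kWh × €0.131 = €65.50
Next 400 kWh × €0.239 = €95.60
Remaining 197.4 kWh × €0.374 = €73.83
Total = €234.93 ≈ €235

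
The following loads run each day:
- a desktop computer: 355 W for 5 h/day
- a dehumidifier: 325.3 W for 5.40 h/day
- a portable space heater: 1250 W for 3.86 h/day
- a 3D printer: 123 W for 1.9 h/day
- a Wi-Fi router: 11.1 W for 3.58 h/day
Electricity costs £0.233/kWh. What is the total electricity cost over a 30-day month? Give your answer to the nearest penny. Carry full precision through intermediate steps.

desktop computer: 355 W × 5 h × 30 d = 53,250 Wh = 53.25 kWh
dehumidifier: 325.3 W × 5.40 h × 30 d = 52,699 Wh = 52.7 kWh
portable space heater: 1250 W × 3.86 h × 30 d = 144,750 Wh = 144.8 kWh
3D printer: 123 W × 1.9 h × 30 d = 7,011 Wh = 7.011 kWh
Wi-Fi router: 11.1 W × 3.58 h × 30 d = 1,192 Wh = 1.192 kWh
Total energy = 53.25 + 52.7 + 144.8 + 7.011 + 1.192 = 258.9 kWh
Cost = 258.9 kWh × £0.233 = £60.32

£60.32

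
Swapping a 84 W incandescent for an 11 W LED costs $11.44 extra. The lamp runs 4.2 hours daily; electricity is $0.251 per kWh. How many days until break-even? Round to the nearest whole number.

149 days

Power saved = 84 − 11 = 73 W
Daily energy saved = 73 W × 4.2 h = 306.6 Wh = 0.3066 kWh
Daily savings = 0.3066 × $0.251 = $0.0770
Payback = $11.44 / $0.0770 per day = 148.7 days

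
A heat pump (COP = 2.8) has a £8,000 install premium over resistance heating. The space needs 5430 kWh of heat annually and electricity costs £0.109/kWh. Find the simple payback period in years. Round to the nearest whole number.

21 years

Resistance: 5430 kWh × £0.109 = £591.87/yr
Heat pump: 5430 / 2.8 = 1939 kWh in → × £0.109 = £211.38/yr
Annual savings = £380.49
Payback = £8,000 / £380.49 = 21 years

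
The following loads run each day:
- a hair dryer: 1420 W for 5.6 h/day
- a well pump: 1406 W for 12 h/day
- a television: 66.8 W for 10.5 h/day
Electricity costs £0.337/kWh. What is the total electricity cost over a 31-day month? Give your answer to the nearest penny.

£266.66

hair dryer: 1420 W × 5.6 h × 31 d = 246,512 Wh = 246.5 kWh
well pump: 1406 W × 12 h × 31 d = 523,032 Wh = 523 kWh
television: 66.8 W × 10.5 h × 31 d = 21,743 Wh = 21.74 kWh
Total energy = 246.5 + 523 + 21.74 = 791.3 kWh
Cost = 791.3 kWh × £0.337 = £266.66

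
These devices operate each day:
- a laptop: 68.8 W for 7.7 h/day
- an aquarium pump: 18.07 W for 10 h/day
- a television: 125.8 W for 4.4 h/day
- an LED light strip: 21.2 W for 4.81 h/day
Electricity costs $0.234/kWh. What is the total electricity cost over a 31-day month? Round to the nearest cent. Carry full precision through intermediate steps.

laptop: 68.8 W × 7.7 h × 31 d = 16,423 Wh = 16.42 kWh
aquarium pump: 18.07 W × 10 h × 31 d = 5,602 Wh = 5.602 kWh
television: 125.8 W × 4.4 h × 31 d = 17,159 Wh = 17.16 kWh
LED light strip: 21.2 W × 4.81 h × 31 d = 3,161 Wh = 3.161 kWh
Total energy = 16.42 + 5.602 + 17.16 + 3.161 = 42.34 kWh
Cost = 42.34 kWh × $0.234 = $9.91

$9.91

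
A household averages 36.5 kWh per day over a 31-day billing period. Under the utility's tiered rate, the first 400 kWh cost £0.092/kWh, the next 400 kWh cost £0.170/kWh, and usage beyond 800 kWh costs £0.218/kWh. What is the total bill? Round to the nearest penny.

£177.07

Usage = 36.5 kWh/day × 31 days = 1131.5 kWh
First 400 kWh × £0.092 = £36.80
Next 400 kWh × £0.170 = £68.00
Remaining 331.5 kWh × £0.218 = £72.27
Total = £177.07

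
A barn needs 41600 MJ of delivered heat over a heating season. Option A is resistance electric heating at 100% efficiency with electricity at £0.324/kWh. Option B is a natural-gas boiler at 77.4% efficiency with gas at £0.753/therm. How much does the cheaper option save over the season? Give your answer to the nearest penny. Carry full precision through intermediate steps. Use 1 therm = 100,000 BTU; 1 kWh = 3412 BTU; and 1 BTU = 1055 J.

£3360.74

Heat load = 41600 MJ = 41,600,000,000 J / 1055 = 39,431,280 BTU
Gas: input = 39,431,280 / 0.774 = 50,944,806 BTU = 509.4 therm → 509.4 × £0.753 = £383.61
Electric: 39,431,280 BTU / 3412 = 11,560 kWh → × £0.324 = £3,744.35
Difference = |£383.61 − £3,744.35| = £3,360.74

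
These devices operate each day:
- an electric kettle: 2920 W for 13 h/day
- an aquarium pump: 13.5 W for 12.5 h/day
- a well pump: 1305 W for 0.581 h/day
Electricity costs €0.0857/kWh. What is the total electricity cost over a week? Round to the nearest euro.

€23

electric kettle: 2920 W × 13 h × 7 d = 265,720 Wh = 265.7 kWh
aquarium pump: 13.5 W × 12.5 h × 7 d = 1,181 Wh = 1.181 kWh
well pump: 1305 W × 0.581 h × 7 d = 5,307 Wh = 5.307 kWh
Total energy = 265.7 + 1.181 + 5.307 = 272.2 kWh
Cost = 272.2 kWh × €0.0857 = €23.33 ≈ €23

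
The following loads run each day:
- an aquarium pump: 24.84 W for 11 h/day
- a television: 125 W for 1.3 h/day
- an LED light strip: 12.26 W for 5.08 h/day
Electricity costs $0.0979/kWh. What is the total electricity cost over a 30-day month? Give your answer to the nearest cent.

$1.46

aquarium pump: 24.84 W × 11 h × 30 d = 8,197 Wh = 8.197 kWh
television: 125 W × 1.3 h × 30 d = 4,875 Wh = 4.875 kWh
LED light strip: 12.26 W × 5.08 h × 30 d = 1,868 Wh = 1.868 kWh
Total energy = 8.197 + 4.875 + 1.868 = 14.94 kWh
Cost = 14.94 kWh × $0.0979 = $1.46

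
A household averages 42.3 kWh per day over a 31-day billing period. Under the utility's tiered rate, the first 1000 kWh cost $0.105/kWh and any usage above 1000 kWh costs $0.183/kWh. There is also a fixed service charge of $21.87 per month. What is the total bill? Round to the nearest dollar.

Usage = 42.3 kWh/day × 31 days = 1311.3 kWh
First 1000 kWh × $0.105 = $105.00
Remaining 311.3 kWh × $0.183 = $56.97
Energy charge = $161.97; + service $21.87 = $183.84 ≈ $184

$184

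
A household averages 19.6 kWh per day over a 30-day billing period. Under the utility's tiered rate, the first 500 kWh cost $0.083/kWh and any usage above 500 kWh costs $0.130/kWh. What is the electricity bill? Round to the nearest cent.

$52.94

Usage = 19.6 kWh/day × 30 days = 588 kWh
First 500 kWh × $0.083 = $41.50
Remaining 88 kWh × $0.130 = $11.44
Total = $52.94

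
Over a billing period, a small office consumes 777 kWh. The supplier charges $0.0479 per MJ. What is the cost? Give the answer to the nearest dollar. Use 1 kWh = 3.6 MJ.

$134

777 kWh × (3.6 MJ/kWh) = 2,797 MJ
Cost = 2,797 MJ × $0.0479/MJ = $133.99 ≈ $134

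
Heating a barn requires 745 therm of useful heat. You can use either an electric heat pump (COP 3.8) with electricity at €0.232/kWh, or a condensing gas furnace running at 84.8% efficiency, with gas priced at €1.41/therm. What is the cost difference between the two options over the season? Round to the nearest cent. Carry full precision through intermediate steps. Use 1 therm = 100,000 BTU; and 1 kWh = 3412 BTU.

€94.33

Heat load = 745 therm × 100,000 = 74,500,000 BTU
Gas: input = 74,500,000 / 0.848 = 87,853,774 BTU = 878.5 therm → 878.5 × €1.41 = €1,238.74
Heat pump: 74,500,000 BTU / 3412 = 21,830 kWh heat; / 3.8 = 5,746 kWh in → × €0.232 = €1,333.07
Difference = |€1,238.74 − €1,333.07| = €94.33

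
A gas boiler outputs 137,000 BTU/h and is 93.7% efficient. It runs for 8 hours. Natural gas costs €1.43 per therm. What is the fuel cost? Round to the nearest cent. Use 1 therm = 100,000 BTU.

€16.73

Heat delivered = 137,000 BTU/h × 8 h = 1,096,000 BTU
Gas input = 1,096,000 / 0.937 = 1,169,691 BTU
= 1,169,691 / 100,000 = 11.7 therm
Cost = 11.7 × €1.43/therm = €16.73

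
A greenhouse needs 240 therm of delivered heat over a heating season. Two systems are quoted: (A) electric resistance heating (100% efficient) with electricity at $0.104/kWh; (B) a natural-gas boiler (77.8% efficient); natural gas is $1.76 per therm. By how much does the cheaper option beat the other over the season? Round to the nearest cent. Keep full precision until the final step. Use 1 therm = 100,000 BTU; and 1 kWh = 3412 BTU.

$188.61

Heat load = 240 therm × 100,000 = 24,000,000 BTU
Gas: input = 24,000,000 / 0.778 = 30,848,329 BTU = 308.5 therm → 308.5 × $1.76 = $542.93
Electric: 24,000,000 BTU / 3412 = 7,034 kWh → × $0.104 = $731.54
Difference = |$542.93 − $731.54| = $188.61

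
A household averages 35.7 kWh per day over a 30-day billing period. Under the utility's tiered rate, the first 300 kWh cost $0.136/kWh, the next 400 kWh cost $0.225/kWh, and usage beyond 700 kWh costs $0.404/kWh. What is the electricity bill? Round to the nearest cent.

$280.68

Usage = 35.7 kWh/day × 30 days = 1071 kWh
First 300 kWh × $0.136 = $40.80
Next 400 kWh × $0.225 = $90.00
Remaining 371 kWh × $0.404 = $149.88
Total = $280.68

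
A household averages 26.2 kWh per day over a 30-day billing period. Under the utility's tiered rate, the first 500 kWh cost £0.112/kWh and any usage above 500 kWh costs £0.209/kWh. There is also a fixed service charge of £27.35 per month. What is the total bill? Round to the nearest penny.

£143.12

Usage = 26.2 kWh/day × 30 days = 786 kWh
First 500 kWh × £0.112 = £56.00
Remaining 286 kWh × £0.209 = £59.77
Energy charge = £115.77; + service £27.35 = £143.12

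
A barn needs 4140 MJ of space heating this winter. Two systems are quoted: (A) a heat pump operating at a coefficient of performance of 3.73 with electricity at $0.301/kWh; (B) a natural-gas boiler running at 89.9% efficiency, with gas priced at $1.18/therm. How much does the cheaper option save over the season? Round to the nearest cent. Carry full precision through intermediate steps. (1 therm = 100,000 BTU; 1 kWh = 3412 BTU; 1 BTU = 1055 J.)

$41.30

Heat load = 4140 MJ = 4,140,000,000 J / 1055 = 3,924,171 BTU
Gas: input = 3,924,171 / 0.899 = 4,365,040 BTU = 43.65 therm → 43.65 × $1.18 = $51.51
Heat pump: 3,924,171 BTU / 3412 = 1,150 kWh heat; / 3.73 = 308.3 kWh in → × $0.301 = $92.81
Difference = |$51.51 − $92.81| = $41.30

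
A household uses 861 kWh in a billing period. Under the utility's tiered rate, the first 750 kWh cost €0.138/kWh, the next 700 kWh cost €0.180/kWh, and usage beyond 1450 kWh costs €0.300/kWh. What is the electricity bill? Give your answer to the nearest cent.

First 750 kWh × €0.138 = €103.50
Next 111 kWh × €0.180 = €19.98
Remaining tier: 0 kWh (not reached)
Total = €123.48

€123.48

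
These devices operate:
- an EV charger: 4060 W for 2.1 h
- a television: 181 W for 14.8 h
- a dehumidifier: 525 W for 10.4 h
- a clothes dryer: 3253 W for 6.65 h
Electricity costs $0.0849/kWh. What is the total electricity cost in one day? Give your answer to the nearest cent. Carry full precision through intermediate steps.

$3.25

EV charger: 4060 W × 2.1 h = 8,526 Wh = 8.526 kWh
television: 181 W × 14.8 h = 2,679 Wh = 2.679 kWh
dehumidifier: 525 W × 10.4 h = 5,460 Wh = 5.46 kWh
clothes dryer: 3253 W × 6.65 h = 21,632 Wh = 21.63 kWh
Total energy = 8.526 + 2.679 + 5.46 + 21.63 = 38.3 kWh
Cost = 38.3 kWh × $0.0849 = $3.25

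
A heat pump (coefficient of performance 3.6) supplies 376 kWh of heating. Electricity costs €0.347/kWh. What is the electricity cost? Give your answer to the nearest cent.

Electrical input = 376 kWh / 3.6 = 104.4 kWh
Cost = 104.4 × €0.347/kWh = €36.24

€36.24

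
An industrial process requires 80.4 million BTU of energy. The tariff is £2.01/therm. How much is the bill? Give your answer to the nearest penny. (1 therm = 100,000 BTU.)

80.4 million BTU × (10 therm/million BTU) = 804 therm
Cost = 804 therm × £2.01/therm = £1,616.04

£1616.04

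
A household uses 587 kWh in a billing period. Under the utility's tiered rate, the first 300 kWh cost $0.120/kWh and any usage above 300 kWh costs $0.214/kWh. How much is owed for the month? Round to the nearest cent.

$97.42

First 300 kWh × $0.120 = $36.00
Remaining 287 kWh × $0.214 = $61.42
Total = $97.42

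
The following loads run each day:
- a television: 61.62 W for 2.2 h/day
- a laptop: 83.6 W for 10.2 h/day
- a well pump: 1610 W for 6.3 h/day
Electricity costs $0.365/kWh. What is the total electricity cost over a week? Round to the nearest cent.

$28.44

television: 61.62 W × 2.2 h × 7 d = 949 Wh = 0.9489 kWh
laptop: 83.6 W × 10.2 h × 7 d = 5,969 Wh = 5.969 kWh
well pump: 1610 W × 6.3 h × 7 d = 71,001 Wh = 71 kWh
Total energy = 0.9489 + 5.969 + 71 = 77.92 kWh
Cost = 77.92 kWh × $0.365 = $28.44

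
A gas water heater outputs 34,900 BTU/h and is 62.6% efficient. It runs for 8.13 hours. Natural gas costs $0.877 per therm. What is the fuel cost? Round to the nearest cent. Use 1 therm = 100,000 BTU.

Heat delivered = 34,900 BTU/h × 8.13 h = 283,737 BTU
Gas input = 283,737 / 0.626 = 453,254 BTU
= 453,254 / 100,000 = 4.533 therm
Cost = 4.533 × $0.877/therm = $3.98

$3.98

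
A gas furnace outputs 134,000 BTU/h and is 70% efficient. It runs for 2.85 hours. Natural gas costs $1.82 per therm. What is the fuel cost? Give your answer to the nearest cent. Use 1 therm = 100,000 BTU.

Heat delivered = 134,000 BTU/h × 2.85 h = 381,900 BTU
Gas input = 381,900 / 0.70 = 545,571 BTU
= 545,571 / 100,000 = 5.456 therm
Cost = 5.456 × $1.82/therm = $9.93

$9.93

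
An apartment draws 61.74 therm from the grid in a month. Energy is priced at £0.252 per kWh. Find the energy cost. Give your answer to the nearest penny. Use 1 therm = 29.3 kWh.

61.74 therm × (29.3 kWh/therm) = 1,809 kWh
Cost = 1,809 kWh × £0.252/kWh = £455.86

£455.86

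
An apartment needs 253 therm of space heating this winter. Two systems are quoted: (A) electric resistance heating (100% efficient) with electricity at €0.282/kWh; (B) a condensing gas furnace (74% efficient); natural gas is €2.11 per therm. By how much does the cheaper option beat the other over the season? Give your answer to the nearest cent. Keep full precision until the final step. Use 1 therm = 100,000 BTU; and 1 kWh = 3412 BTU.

Heat load = 253 therm × 100,000 = 25,300,000 BTU
Gas: input = 25,300,000 / 0.74 = 34,189,189 BTU = 341.9 therm → 341.9 × €2.11 = €721.39
Electric: 25,300,000 BTU / 3412 = 7,415 kWh → × €0.282 = €2,091.03
Difference = |€721.39 − €2,091.03| = €1,369.64

€1369.64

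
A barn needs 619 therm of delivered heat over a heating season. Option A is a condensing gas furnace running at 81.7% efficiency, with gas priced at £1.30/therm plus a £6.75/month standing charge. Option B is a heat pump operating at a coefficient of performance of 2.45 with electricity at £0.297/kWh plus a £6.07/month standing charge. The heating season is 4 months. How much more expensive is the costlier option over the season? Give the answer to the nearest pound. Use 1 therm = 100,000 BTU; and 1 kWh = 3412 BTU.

£1212

Heat load = 619 therm × 100,000 = 61,900,000 BTU
Gas: input = 61,900,000 / 0.817 = 75,764,994 BTU = 757.6 therm → 757.6 × £1.30 = £984.94; + 4 × £6.75 standing = £1,011.94
Heat pump: 61,900,000 BTU / 3412 = 18,140 kWh heat; / 2.45 = 7,405 kWh in → × £0.297 = £2,199.24; + 4 × £6.07 standing = £2,223.52
Difference = |£1,011.94 − £2,223.52| = £1,211.57 ≈ £1212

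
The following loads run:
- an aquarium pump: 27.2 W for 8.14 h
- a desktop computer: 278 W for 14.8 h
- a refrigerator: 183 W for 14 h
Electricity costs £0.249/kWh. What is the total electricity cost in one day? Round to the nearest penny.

£1.72

aquarium pump: 27.2 W × 8.14 h = 221 Wh = 0.2214 kWh
desktop computer: 278 W × 14.8 h = 4,114 Wh = 4.114 kWh
refrigerator: 183 W × 14 h = 2,562 Wh = 2.562 kWh
Total energy = 0.2214 + 4.114 + 2.562 = 6.898 kWh
Cost = 6.898 kWh × £0.249 = £1.72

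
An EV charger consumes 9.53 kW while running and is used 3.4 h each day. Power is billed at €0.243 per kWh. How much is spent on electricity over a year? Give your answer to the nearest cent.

€2873.90

Energy = 9530 W × 3.4 h/day × 365 days = 11,826,730 Wh = 11,830 kWh
Cost = 11,830 kWh × €0.243/kWh = €2,873.90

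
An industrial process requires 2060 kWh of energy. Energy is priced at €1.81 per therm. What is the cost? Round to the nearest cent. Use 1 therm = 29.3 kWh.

€127.26

2060 kWh × (0.03413 therm/kWh) = 70.31 therm
Cost = 70.31 therm × €1.81/therm = €127.26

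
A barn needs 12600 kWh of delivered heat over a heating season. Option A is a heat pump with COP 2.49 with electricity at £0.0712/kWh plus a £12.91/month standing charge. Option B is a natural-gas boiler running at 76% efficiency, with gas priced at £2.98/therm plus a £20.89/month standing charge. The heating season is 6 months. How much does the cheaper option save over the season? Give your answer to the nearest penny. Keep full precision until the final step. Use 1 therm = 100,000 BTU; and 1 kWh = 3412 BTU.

£1373.30

Heat load = 12600 kWh × 3412 = 42,991,200 BTU
Gas: input = 42,991,200 / 0.76 = 56,567,368 BTU = 565.7 therm → 565.7 × £2.98 = £1,685.71; + 6 × £20.89 standing = £1,811.05
Heat pump: 42,991,200 BTU / 3412 = 12,600 kWh heat; / 2.49 = 5,060 kWh in → × £0.0712 = £360.29; + 6 × £12.91 standing = £437.75
Difference = |£1,811.05 − £437.75| = £1,373.30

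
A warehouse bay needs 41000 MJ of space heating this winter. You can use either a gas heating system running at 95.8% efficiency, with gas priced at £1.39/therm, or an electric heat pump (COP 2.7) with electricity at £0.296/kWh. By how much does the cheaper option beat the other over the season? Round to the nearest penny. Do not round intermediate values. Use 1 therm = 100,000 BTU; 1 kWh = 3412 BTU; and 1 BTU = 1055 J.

Heat load = 41000 MJ = 41,000,000,000 J / 1055 = 38,862,559 BTU
Gas: input = 38,862,559 / 0.958 = 40,566,346 BTU = 405.7 therm → 405.7 × £1.39 = £563.87
Heat pump: 38,862,559 BTU / 3412 = 11,390 kWh heat; / 2.7 = 4,219 kWh in → × £0.296 = £1,248.68
Difference = |£563.87 − £1,248.68| = £684.81

£684.81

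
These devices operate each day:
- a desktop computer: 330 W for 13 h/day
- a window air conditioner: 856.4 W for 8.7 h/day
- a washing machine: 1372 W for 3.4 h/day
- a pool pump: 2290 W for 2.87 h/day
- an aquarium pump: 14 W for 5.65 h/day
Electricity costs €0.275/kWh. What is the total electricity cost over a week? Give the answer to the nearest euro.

€44

desktop computer: 330 W × 13 h × 7 d = 30,030 Wh = 30.03 kWh
window air conditioner: 856.4 W × 8.7 h × 7 d = 52,155 Wh = 52.15 kWh
washing machine: 1372 W × 3.4 h × 7 d = 32,654 Wh = 32.65 kWh
pool pump: 2290 W × 2.87 h × 7 d = 46,006 Wh = 46.01 kWh
aquarium pump: 14 W × 5.65 h × 7 d = 554 Wh = 0.5537 kWh
Total energy = 30.03 + 52.15 + 32.65 + 46.01 + 0.5537 = 161.4 kWh
Cost = 161.4 kWh × €0.275 = €44.38 ≈ €44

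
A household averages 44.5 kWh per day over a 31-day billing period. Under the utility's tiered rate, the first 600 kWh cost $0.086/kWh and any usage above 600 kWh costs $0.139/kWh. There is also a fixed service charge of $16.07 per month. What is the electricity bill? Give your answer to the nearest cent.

Usage = 44.5 kWh/day × 31 days = 1379.5 kWh
First 600 kWh × $0.086 = $51.60
Remaining 779.5 kWh × $0.139 = $108.35
Energy charge = $159.95; + service $16.07 = $176.02

$176.02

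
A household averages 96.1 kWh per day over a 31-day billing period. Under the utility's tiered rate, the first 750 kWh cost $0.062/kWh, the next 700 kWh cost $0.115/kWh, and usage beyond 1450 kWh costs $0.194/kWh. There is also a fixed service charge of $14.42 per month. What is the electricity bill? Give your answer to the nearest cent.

$438.07

Usage = 96.1 kWh/day × 31 days = 2979.1 kWh
First 750 kWh × $0.062 = $46.50
Next 700 kWh × $0.115 = $80.50
Remaining 1529.1 kWh × $0.194 = $296.65
Energy charge = $423.65; + service $14.42 = $438.07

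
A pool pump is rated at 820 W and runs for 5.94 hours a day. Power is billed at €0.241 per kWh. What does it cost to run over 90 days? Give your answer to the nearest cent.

€105.65

Energy = 820 W × 5.94 h/day × 90 days = 438,372 Wh = 438.4 kWh
Cost = 438.4 kWh × €0.241/kWh = €105.65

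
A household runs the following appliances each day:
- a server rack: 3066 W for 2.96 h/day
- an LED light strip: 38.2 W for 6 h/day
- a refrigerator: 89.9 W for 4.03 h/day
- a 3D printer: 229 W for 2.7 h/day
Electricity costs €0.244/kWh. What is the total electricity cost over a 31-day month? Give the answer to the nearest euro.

server rack: 3066 W × 2.96 h × 31 d = 281,336 Wh = 281.3 kWh
LED light strip: 38.2 W × 6 h × 31 d = 7,105 Wh = 7.105 kWh
refrigerator: 89.9 W × 4.03 h × 31 d = 11,231 Wh = 11.23 kWh
3D printer: 229 W × 2.7 h × 31 d = 19,167 Wh = 19.17 kWh
Total energy = 281.3 + 7.105 + 11.23 + 19.17 = 318.8 kWh
Cost = 318.8 kWh × €0.244 = €77.80 ≈ €78

€78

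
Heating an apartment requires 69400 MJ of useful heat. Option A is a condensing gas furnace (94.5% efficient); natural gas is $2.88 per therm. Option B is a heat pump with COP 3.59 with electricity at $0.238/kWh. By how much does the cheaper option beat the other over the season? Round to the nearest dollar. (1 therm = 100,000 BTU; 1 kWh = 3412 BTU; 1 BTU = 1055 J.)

$727

Heat load = 69400 MJ = 69,400,000,000 J / 1055 = 65,781,991 BTU
Gas: input = 65,781,991 / 0.945 = 69,610,572 BTU = 696.1 therm → 696.1 × $2.88 = $2,004.78
Heat pump: 65,781,991 BTU / 3412 = 19,280 kWh heat; / 3.59 = 5,370 kWh in → × $0.238 = $1,278.15
Difference = |$2,004.78 − $1,278.15| = $726.64 ≈ $727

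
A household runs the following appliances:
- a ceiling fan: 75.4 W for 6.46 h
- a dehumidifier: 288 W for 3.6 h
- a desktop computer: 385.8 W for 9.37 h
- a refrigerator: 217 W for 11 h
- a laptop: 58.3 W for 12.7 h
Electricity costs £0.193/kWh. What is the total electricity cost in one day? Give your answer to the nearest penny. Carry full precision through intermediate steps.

£1.60

ceiling fan: 75.4 W × 6.46 h = 487 Wh = 0.4871 kWh
dehumidifier: 288 W × 3.6 h = 1,037 Wh = 1.037 kWh
desktop computer: 385.8 W × 9.37 h = 3,615 Wh = 3.615 kWh
refrigerator: 217 W × 11 h = 2,387 Wh = 2.387 kWh
laptop: 58.3 W × 12.7 h = 740 Wh = 0.7404 kWh
Total energy = 0.4871 + 1.037 + 3.615 + 2.387 + 0.7404 = 8.266 kWh
Cost = 8.266 kWh × £0.193 = £1.60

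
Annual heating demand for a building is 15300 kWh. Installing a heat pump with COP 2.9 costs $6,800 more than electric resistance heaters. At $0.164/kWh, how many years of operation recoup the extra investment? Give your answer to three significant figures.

Resistance: 15300 kWh × $0.164 = $2,509.20/yr
Heat pump: 15300 / 2.9 = 5276 kWh in → × $0.164 = $865.24/yr
Annual savings = $1,643.96
Payback = $6,800 / $1,643.96 = 4.14 years

4.14 years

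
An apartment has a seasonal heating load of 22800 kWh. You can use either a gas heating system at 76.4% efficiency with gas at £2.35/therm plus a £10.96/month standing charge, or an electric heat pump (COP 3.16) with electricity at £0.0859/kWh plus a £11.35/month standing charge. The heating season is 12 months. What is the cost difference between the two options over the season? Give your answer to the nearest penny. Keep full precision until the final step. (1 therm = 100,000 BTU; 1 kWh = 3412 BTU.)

£1768.40

Heat load = 22800 kWh × 3412 = 77,793,600 BTU
Gas: input = 77,793,600 / 0.764 = 101,824,084 BTU = 1,018 therm → 1,018 × £2.35 = £2,392.87; + 12 × £10.96 standing = £2,524.39
Heat pump: 77,793,600 BTU / 3412 = 22,800 kWh heat; / 3.16 = 7,215 kWh in → × £0.0859 = £619.78; + 12 × £11.35 standing = £755.98
Difference = |£2,524.39 − £755.98| = £1,768.40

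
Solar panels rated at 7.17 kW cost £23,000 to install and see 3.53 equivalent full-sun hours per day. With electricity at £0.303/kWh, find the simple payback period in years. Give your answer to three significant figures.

Daily generation = 7.17 kW × 3.53 h = 25.31 kWh
Annual generation = 25.31 × 365 = 9238.2 kWh
Annual savings = 9238.2 × £0.303 = £2,799.17
Payback = £23,000 / £2,799.17 = 8.22 years

8.22 years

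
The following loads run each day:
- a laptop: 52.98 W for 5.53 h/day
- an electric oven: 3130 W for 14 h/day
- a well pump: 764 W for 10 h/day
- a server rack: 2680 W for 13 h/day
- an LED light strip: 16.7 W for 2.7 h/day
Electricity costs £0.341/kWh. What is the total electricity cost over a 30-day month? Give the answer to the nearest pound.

laptop: 52.98 W × 5.53 h × 30 d = 8,789 Wh = 8.789 kWh
electric oven: 3130 W × 14 h × 30 d = 1,314,600 Wh = 1,315 kWh
well pump: 764 W × 10 h × 30 d = 229,200 Wh = 229.2 kWh
server rack: 2680 W × 13 h × 30 d = 1,045,200 Wh = 1,045 kWh
LED light strip: 16.7 W × 2.7 h × 30 d = 1,353 Wh = 1.353 kWh
Total energy = 8.789 + 1,315 + 229.2 + 1,045 + 1.353 = 2,599 kWh
Cost = 2,599 kWh × £0.341 = £886.31 ≈ £886

£886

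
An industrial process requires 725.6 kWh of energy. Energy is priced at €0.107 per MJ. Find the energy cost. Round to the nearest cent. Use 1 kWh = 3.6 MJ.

725.6 kWh × (3.6 MJ/kWh) = 2,612 MJ
Cost = 2,612 MJ × €0.107/MJ = €279.50

€279.50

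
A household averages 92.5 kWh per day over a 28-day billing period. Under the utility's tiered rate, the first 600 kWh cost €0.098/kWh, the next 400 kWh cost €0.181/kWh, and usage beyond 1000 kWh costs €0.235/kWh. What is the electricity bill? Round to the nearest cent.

Usage = 92.5 kWh/day × 28 days = 2590 kWh
First 600 kWh × €0.098 = €58.80
Next 400 kWh × €0.181 = €72.40
Remaining 1590 kWh × €0.235 = €373.65
Total = €504.85

€504.85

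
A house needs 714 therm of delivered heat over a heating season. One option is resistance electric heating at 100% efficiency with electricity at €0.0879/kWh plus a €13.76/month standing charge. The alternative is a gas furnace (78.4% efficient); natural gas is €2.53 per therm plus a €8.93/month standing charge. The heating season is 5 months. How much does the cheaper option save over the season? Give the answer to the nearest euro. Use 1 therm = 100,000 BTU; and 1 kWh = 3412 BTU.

€441

Heat load = 714 therm × 100,000 = 71,400,000 BTU
Gas: input = 71,400,000 / 0.784 = 91,071,429 BTU = 910.7 therm → 910.7 × €2.53 = €2,304.11; + 5 × €8.93 standing = €2,348.76
Electric: 71,400,000 BTU / 3412 = 20,930 kWh → × €0.0879 = €1,839.41; + 5 × €13.76 standing = €1,908.21
Difference = |€2,348.76 − €1,908.21| = €440.55 ≈ €441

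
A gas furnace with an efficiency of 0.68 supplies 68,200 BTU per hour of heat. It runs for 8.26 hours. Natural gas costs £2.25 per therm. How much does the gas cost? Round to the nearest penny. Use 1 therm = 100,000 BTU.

Heat delivered = 68,200 BTU/h × 8.26 h = 563,332 BTU
Gas input = 563,332 / 0.68 = 828,429 BTU
= 828,429 / 100,000 = 8.284 therm
Cost = 8.284 × £2.25/therm = £18.64

£18.64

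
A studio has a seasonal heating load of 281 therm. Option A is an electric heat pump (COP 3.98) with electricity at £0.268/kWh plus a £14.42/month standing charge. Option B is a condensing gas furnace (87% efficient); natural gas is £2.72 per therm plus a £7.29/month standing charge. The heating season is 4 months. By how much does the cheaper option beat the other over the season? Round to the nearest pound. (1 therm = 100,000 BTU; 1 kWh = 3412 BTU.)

Heat load = 281 therm × 100,000 = 28,100,000 BTU
Gas: input = 28,100,000 / 0.87 = 32,298,851 BTU = 323 therm → 323 × £2.72 = £878.53; + 4 × £7.29 standing = £907.69
Heat pump: 28,100,000 BTU / 3412 = 8,236 kWh heat; / 3.98 = 2,069 kWh in → × £0.268 = £554.56; + 4 × £14.42 standing = £612.24
Difference = |£907.69 − £612.24| = £295.45 ≈ £295

£295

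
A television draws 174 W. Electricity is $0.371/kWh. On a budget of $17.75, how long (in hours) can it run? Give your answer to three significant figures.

Energy budget = $17.75 / $0.371 per kWh = 47.84 kWh = 47,844 Wh
Runtime = 47,844 Wh / 174 W = 275 h

275 h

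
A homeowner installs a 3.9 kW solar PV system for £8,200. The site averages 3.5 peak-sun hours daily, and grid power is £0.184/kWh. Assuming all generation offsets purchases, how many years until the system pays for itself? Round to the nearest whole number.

9 years

Daily generation = 3.9 kW × 3.5 h = 13.65 kWh
Annual generation = 13.65 × 365 = 4982.2 kWh
Annual savings = 4982.2 × £0.184 = £916.73
Payback = £8,200 / £916.73 = 8.94 years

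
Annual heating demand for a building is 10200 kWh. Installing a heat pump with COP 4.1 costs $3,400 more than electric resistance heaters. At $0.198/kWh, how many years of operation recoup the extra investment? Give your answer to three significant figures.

Resistance: 10200 kWh × $0.198 = $2,019.60/yr
Heat pump: 10200 / 4.1 = 2488 kWh in → × $0.198 = $492.59/yr
Annual savings = $1,527.01
Payback = $3,400 / $1,527.01 = 2.23 years

2.23 years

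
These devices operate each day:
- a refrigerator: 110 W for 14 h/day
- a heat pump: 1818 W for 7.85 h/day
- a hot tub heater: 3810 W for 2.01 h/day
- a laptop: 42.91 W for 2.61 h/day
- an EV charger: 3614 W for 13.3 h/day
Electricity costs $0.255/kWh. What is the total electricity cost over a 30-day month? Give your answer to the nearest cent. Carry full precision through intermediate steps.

$548.10

refrigerator: 110 W × 14 h × 30 d = 46,200 Wh = 46.2 kWh
heat pump: 1818 W × 7.85 h × 30 d = 428,139 Wh = 428.1 kWh
hot tub heater: 3810 W × 2.01 h × 30 d = 229,743 Wh = 229.7 kWh
laptop: 42.91 W × 2.61 h × 30 d = 3,360 Wh = 3.36 kWh
EV charger: 3614 W × 13.3 h × 30 d = 1,441,986 Wh = 1,442 kWh
Total energy = 46.2 + 428.1 + 229.7 + 3.36 + 1,442 = 2,149 kWh
Cost = 2,149 kWh × $0.255 = $548.10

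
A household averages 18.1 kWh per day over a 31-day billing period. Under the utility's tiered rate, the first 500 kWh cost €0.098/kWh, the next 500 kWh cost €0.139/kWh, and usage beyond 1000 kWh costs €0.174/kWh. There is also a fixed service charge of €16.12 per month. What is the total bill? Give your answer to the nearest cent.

€73.61

Usage = 18.1 kWh/day × 31 days = 561.1 kWh
First 500 kWh × €0.098 = €49.00
Next 61.1 kWh × €0.139 = €8.49
Remaining tier: 0 kWh (not reached)
Energy charge = €57.49; + service €16.12 = €73.61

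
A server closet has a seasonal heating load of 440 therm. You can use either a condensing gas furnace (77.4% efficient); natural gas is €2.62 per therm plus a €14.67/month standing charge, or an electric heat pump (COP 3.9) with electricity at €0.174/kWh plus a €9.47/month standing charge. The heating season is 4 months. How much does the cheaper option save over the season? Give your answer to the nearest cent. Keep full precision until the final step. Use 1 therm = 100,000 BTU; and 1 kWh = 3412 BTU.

Heat load = 440 therm × 100,000 = 44,000,000 BTU
Gas: input = 44,000,000 / 0.774 = 56,847,545 BTU = 568.5 therm → 568.5 × €2.62 = €1,489.41; + 4 × €14.67 standing = €1,548.09
Heat pump: 44,000,000 BTU / 3412 = 12,900 kWh heat; / 3.9 = 3,307 kWh in → × €0.174 = €575.34; + 4 × €9.47 standing = €613.22
Difference = |€1,548.09 − €613.22| = €934.86

€934.86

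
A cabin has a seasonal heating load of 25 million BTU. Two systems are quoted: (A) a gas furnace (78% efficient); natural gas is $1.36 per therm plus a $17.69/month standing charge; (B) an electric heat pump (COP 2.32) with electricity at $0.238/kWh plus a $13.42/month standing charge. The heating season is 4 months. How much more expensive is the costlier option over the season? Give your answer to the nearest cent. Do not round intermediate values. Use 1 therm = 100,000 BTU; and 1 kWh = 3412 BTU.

Heat load = 25 × 10⁶ BTU = 25,000,000 BTU
Gas: input = 25,000,000 / 0.78 = 32,051,282 BTU = 320.5 therm → 320.5 × $1.36 = $435.90; + 4 × $17.69 standing = $506.66
Heat pump: 25,000,000 BTU / 3412 = 7,327 kWh heat; / 2.32 = 3,158 kWh in → × $0.238 = $751.66; + 4 × $13.42 standing = $805.34
Difference = |$506.66 − $805.34| = $298.68

$298.68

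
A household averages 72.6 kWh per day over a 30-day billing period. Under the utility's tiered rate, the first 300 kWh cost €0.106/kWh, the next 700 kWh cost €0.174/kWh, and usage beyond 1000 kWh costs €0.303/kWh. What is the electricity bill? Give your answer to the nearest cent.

€510.53

Usage = 72.6 kWh/day × 30 days = 2178 kWh
First 300 kWh × €0.106 = €31.80
Next 700 kWh × €0.174 = €121.80
Remaining 1178 kWh × €0.303 = €356.93
Total = €510.53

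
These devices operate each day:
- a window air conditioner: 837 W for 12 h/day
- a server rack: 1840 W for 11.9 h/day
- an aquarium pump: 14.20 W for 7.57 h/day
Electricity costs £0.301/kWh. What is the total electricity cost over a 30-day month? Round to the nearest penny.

£289.39

window air conditioner: 837 W × 12 h × 30 d = 301,320 Wh = 301.3 kWh
server rack: 1840 W × 11.9 h × 30 d = 656,880 Wh = 656.9 kWh
aquarium pump: 14.20 W × 7.57 h × 30 d = 3,225 Wh = 3.225 kWh
Total energy = 301.3 + 656.9 + 3.225 = 961.4 kWh
Cost = 961.4 kWh × £0.301 = £289.39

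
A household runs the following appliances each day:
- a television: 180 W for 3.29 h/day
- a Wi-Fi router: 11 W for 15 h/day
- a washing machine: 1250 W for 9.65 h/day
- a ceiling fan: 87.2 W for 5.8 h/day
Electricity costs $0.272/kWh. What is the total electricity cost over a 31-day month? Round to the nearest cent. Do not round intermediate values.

television: 180 W × 3.29 h × 31 d = 18,358 Wh = 18.36 kWh
Wi-Fi router: 11 W × 15 h × 31 d = 5,115 Wh = 5.115 kWh
washing machine: 1250 W × 9.65 h × 31 d = 373,938 Wh = 373.9 kWh
ceiling fan: 87.2 W × 5.8 h × 31 d = 15,679 Wh = 15.68 kWh
Total energy = 18.36 + 5.115 + 373.9 + 15.68 = 413.1 kWh
Cost = 413.1 kWh × $0.272 = $112.36

$112.36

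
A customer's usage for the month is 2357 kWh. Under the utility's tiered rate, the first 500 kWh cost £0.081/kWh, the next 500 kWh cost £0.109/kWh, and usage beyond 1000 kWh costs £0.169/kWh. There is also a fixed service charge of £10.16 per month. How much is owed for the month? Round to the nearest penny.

£334.49

First 500 kWh × £0.081 = £40.50
Next 500 kWh × £0.109 = £54.50
Remaining 1357 kWh × £0.169 = £229.33
Energy charge = £324.33; + service £10.16 = £334.49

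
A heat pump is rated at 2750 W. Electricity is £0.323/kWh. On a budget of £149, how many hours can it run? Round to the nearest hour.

Energy budget = £149 / £0.323 per kWh = 461.3 kWh = 461,300 Wh
Runtime = 461,300 Wh / 2750 W = 167.7 h

168 h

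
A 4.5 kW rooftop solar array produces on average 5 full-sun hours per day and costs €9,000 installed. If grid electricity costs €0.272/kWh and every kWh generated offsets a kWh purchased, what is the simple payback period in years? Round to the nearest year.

Daily generation = 4.5 kW × 5 h = 22.5 kWh
Annual generation = 22.5 × 365 = 8212.5 kWh
Annual savings = 8212.5 × €0.272 = €2,233.80
Payback = €9,000 / €2,233.80 = 4.03 years

4 years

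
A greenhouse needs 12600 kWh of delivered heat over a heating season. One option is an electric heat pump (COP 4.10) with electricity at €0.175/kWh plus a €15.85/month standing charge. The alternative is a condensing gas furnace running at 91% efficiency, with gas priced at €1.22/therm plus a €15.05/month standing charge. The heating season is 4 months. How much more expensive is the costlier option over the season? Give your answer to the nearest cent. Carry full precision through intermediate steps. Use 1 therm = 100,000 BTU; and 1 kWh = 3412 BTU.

Heat load = 12600 kWh × 3412 = 42,991,200 BTU
Gas: input = 42,991,200 / 0.91 = 47,243,077 BTU = 472.4 therm → 472.4 × €1.22 = €576.37; + 4 × €15.05 standing = €636.57
Heat pump: 42,991,200 BTU / 3412 = 12,600 kWh heat; / 4.10 = 3,073 kWh in → × €0.175 = €537.80; + 4 × €15.85 standing = €601.20
Difference = |€636.57 − €601.20| = €35.36

€35.36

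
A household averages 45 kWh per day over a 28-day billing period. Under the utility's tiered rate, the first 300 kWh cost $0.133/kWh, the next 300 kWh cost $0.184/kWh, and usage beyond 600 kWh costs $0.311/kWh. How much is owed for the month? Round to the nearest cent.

Usage = 45 kWh/day × 28 days = 1260 kWh
First 300 kWh × $0.133 = $39.90
Next 300 kWh × $0.184 = $55.20
Remaining 660 kWh × $0.311 = $205.26
Total = $300.36

$300.36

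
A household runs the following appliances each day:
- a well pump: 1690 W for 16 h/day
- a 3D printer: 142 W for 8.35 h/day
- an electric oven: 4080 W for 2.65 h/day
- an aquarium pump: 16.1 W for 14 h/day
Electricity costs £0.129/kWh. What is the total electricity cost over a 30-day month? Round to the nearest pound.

£152

well pump: 1690 W × 16 h × 30 d = 811,200 Wh = 811.2 kWh
3D printer: 142 W × 8.35 h × 30 d = 35,571 Wh = 35.57 kWh
electric oven: 4080 W × 2.65 h × 30 d = 324,360 Wh = 324.4 kWh
aquarium pump: 16.1 W × 14 h × 30 d = 6,762 Wh = 6.762 kWh
Total energy = 811.2 + 35.57 + 324.4 + 6.762 = 1,178 kWh
Cost = 1,178 kWh × £0.129 = £151.95 ≈ £152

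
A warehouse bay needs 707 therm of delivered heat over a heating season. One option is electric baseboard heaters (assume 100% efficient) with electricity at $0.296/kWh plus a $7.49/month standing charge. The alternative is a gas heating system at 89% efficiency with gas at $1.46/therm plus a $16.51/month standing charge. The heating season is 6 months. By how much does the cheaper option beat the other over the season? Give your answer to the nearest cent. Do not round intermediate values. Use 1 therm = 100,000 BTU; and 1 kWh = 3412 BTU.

$4919.49

Heat load = 707 therm × 100,000 = 70,700,000 BTU
Gas: input = 70,700,000 / 0.89 = 79,438,202 BTU = 794.4 therm → 794.4 × $1.46 = $1,159.80; + 6 × $16.51 standing = $1,258.86
Electric: 70,700,000 BTU / 3412 = 20,720 kWh → × $0.296 = $6,133.41; + 6 × $7.49 standing = $6,178.35
Difference = |$1,258.86 − $6,178.35| = $4,919.49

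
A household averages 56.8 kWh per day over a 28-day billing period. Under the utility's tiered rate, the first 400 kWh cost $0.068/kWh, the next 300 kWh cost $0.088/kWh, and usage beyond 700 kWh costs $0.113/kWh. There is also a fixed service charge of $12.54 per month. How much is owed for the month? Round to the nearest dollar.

Usage = 56.8 kWh/day × 28 days = 1590.4 kWh
First 400 kWh × $0.068 = $27.20
Next 300 kWh × $0.088 = $26.40
Remaining 890.4 kWh × $0.113 = $100.62
Energy charge = $154.22; + service $12.54 = $166.76 ≈ $167

$167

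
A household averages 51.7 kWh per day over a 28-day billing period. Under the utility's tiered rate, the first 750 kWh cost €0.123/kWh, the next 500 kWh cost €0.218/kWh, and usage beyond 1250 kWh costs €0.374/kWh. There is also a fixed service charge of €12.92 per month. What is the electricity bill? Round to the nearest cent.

Usage = 51.7 kWh/day × 28 days = 1447.6 kWh
First 750 kWh × €0.123 = €92.25
Next 500 kWh × €0.218 = €109.00
Remaining 197.6 kWh × €0.374 = €73.90
Energy charge = €275.15; + service €12.92 = €288.07

€288.07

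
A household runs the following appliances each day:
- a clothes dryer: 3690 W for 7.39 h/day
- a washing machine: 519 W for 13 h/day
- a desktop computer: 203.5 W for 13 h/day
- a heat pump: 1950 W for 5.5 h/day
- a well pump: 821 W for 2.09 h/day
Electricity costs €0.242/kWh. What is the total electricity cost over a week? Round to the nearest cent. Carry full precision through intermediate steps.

€83.18

clothes dryer: 3690 W × 7.39 h × 7 d = 190,884 Wh = 190.9 kWh
washing machine: 519 W × 13 h × 7 d = 47,229 Wh = 47.23 kWh
desktop computer: 203.5 W × 13 h × 7 d = 18,518 Wh = 18.52 kWh
heat pump: 1950 W × 5.5 h × 7 d = 75,075 Wh = 75.08 kWh
well pump: 821 W × 2.09 h × 7 d = 12,011 Wh = 12.01 kWh
Total energy = 190.9 + 47.23 + 18.52 + 75.08 + 12.01 = 343.7 kWh
Cost = 343.7 kWh × €0.242 = €83.18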